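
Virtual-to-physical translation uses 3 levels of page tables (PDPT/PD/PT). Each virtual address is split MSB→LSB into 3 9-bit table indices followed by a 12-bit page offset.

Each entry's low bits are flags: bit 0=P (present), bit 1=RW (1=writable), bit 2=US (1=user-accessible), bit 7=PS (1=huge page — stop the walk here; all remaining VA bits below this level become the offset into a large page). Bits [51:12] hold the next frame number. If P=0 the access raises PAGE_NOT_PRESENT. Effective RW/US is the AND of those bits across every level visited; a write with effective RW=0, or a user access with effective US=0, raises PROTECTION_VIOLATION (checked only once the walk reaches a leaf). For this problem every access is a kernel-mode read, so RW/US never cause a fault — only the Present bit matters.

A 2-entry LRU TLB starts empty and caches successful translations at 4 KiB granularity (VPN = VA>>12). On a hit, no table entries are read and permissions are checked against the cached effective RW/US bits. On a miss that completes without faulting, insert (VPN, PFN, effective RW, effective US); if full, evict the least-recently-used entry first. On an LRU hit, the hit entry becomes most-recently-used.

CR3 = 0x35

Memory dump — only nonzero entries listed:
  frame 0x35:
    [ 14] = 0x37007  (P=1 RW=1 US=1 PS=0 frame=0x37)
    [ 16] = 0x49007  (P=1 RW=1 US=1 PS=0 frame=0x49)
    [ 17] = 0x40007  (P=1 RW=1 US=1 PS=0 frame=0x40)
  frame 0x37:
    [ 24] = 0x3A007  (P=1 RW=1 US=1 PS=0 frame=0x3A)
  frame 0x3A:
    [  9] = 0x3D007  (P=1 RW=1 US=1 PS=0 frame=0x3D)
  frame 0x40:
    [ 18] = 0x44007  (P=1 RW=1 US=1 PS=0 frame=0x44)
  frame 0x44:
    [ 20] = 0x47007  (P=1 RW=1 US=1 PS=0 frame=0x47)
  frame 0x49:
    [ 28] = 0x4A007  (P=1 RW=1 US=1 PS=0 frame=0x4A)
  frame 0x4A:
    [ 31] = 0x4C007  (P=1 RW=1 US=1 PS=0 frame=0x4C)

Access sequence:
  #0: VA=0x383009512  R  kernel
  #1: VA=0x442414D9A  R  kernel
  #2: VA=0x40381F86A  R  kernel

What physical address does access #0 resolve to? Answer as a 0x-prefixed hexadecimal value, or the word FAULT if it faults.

Per-access translation:
#0 VA=0x383009512 (r,kernel):
  lvl0: tbl 0x35, slot 14 ⇒ 0x37007 (P1/RW1/US1/PS0)
  lvl1: tbl 0x37, slot 24 ⇒ 0x3A007 (P1/RW1/US1/PS0)
  lvl2: tbl 0x3A, slot 9 ⇒ 0x3D007 (P1/RW1/US1/PS0)
  → PA=0x3D512  (3 entries read)
#1 VA=0x442414D9A (r,kernel):
  lvl0: tbl 0x35, slot 17 ⇒ 0x40007 (P1/RW1/US1/PS0)
  lvl1: tbl 0x40, slot 18 ⇒ 0x44007 (P1/RW1/US1/PS0)
  lvl2: tbl 0x44, slot 20 ⇒ 0x47007 (P1/RW1/US1/PS0)
  → PA=0x47D9A  (3 entries read)
#2 VA=0x40381F86A (r,kernel):
  lvl0: tbl 0x35, slot 16 ⇒ 0x49007 (P1/RW1/US1/PS0)
  lvl1: tbl 0x49, slot 28 ⇒ 0x4A007 (P1/RW1/US1/PS0)
  lvl2: tbl 0x4A, slot 31 ⇒ 0x4C007 (P1/RW1/US1/PS0)
  → PA=0x4C86A  (3 entries read)

Access #0 PA: 0x3D512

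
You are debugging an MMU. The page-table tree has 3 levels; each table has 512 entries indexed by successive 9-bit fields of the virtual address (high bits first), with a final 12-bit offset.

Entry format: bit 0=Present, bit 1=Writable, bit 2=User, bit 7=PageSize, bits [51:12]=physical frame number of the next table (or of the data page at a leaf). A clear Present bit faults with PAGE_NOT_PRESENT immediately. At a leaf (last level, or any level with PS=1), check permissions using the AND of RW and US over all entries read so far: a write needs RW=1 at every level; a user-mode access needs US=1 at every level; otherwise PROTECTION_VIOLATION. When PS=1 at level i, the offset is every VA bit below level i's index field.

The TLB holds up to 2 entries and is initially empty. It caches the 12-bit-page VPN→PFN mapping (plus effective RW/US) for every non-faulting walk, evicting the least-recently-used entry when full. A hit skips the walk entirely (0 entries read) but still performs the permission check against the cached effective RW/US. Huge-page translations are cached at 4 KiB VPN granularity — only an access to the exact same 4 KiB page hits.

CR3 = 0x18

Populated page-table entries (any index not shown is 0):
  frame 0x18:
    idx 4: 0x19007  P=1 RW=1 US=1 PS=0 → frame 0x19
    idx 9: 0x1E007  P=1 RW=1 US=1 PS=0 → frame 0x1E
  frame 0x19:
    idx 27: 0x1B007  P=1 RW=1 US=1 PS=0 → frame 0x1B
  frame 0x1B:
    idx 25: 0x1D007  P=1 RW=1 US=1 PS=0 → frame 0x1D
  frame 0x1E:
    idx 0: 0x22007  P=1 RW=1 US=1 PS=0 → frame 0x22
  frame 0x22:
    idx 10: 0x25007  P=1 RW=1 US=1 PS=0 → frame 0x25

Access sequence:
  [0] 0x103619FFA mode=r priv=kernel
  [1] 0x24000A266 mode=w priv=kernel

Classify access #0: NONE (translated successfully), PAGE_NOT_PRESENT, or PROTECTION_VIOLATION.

Walk each access:
#0 VA=0x103619FFA (r,kernel):
  [0] read 0x18 idx=4: raw=0x19007 flags P=1 W=1 U=1 S=0
  [1] read 0x19 idx=27: raw=0x1B007 flags P=1 W=1 U=1 S=0
  [2] read 0x1B idx=25: raw=0x1D007 flags P=1 W=1 U=1 S=0
  ⇒ phys 0x1DFFA  [3 reads]
#1 VA=0x24000A266 (w,kernel):
  [0] read 0x18 idx=9: raw=0x1E007 flags P=1 W=1 U=1 S=0
  [1] read 0x1E idx=0: raw=0x22007 flags P=1 W=1 U=1 S=0
  [2] read 0x22 idx=10: raw=0x25007 flags P=1 W=1 U=1 S=0
  ⇒ phys 0x25266  [3 reads]

Access #0 fault: NONE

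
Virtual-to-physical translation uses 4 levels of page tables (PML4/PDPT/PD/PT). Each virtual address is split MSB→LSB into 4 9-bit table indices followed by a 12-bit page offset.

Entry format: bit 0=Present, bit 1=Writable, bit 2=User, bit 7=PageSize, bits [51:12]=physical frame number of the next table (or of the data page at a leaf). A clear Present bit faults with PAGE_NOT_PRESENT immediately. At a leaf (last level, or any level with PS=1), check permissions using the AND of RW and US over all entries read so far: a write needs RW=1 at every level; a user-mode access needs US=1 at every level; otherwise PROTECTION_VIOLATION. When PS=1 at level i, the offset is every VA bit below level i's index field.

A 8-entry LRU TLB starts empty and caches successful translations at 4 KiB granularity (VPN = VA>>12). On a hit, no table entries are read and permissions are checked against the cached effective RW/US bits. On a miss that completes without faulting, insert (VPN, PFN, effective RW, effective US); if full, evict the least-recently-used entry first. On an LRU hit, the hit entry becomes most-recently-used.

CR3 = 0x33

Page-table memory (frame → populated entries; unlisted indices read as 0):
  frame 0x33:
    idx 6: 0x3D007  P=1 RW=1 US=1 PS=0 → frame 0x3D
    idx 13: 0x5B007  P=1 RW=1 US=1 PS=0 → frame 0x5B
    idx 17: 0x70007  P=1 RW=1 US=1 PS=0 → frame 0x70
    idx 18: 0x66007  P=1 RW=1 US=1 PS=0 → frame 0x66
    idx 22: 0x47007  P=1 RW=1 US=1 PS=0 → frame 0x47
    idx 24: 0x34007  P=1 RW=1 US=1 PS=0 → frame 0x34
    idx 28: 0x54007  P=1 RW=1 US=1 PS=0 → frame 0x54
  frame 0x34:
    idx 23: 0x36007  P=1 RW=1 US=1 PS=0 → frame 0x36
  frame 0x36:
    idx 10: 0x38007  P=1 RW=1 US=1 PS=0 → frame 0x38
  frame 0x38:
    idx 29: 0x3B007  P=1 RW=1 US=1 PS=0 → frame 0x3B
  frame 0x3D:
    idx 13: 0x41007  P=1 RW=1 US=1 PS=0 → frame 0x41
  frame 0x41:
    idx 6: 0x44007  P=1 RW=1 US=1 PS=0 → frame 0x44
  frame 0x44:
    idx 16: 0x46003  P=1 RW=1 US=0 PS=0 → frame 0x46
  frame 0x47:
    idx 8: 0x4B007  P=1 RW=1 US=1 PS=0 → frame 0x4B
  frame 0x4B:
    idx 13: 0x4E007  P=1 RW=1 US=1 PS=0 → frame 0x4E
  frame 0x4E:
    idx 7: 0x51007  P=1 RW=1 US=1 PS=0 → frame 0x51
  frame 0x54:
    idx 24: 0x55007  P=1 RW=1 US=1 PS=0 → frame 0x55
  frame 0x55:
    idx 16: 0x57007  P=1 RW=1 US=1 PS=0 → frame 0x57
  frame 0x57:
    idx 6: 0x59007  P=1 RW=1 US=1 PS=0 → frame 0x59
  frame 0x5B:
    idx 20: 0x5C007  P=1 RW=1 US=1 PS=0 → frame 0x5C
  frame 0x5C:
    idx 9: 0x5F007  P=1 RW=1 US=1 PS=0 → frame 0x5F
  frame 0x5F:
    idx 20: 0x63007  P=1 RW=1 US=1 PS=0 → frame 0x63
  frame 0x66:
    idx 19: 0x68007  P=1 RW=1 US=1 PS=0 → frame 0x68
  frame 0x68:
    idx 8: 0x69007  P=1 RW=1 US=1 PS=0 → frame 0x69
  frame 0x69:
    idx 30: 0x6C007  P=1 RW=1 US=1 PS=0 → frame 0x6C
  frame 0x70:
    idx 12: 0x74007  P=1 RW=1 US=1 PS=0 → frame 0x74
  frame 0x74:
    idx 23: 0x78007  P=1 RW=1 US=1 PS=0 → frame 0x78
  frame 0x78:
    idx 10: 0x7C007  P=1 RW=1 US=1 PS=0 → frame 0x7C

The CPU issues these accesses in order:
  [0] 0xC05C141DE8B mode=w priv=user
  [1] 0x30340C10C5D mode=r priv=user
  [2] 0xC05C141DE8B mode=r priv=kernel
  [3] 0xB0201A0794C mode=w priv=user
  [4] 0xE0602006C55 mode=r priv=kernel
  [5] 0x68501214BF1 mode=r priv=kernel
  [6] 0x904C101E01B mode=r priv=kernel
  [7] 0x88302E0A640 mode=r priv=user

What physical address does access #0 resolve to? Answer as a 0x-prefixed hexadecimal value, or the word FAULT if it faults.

Trace:
#0 VA=0xC05C141DE8B (w,user):
  [0] read 0x33 idx=24: raw=0x34007 flags P=1 W=1 U=1 S=0
  [1] read 0x34 idx=23: raw=0x36007 flags P=1 W=1 U=1 S=0
  [2] read 0x36 idx=10: raw=0x38007 flags P=1 W=1 U=1 S=0
  [3] read 0x38 idx=29: raw=0x3B007 flags P=1 W=1 U=1 S=0
  ✓ 0x3BE8B  — 4 lookups
#1 VA=0x30340C10C5D (r,user):
  [0] read 0x33 idx=6: raw=0x3D007 flags P=1 W=1 U=1 S=0
  [1] read 0x3D idx=13: raw=0x41007 flags P=1 W=1 U=1 S=0
  [2] read 0x41 idx=6: raw=0x44007 flags P=1 W=1 U=1 S=0
  [3] read 0x44 idx=16: raw=0x46003 flags P=1 W=1 U=0 S=0
  ⇒ fault: PROTECTION_VIOLATION  — 4 lookups
#2 VA=0xC05C141DE8B (r,kernel):
  TLB hit vpn=0xC05C141D → PA=0x3BE8B
#3 VA=0xB0201A0794C (w,user):
  [0] read 0x33 idx=22: raw=0x47007 flags P=1 W=1 U=1 S=0
  [1] read 0x47 idx=8: raw=0x4B007 flags P=1 W=1 U=1 S=0
  [2] read 0x4B idx=13: raw=0x4E007 flags P=1 W=1 U=1 S=0
  [3] read 0x4E idx=7: raw=0x51007 flags P=1 W=1 U=1 S=0
  ✓ 0x5194C  — 4 lookups
#4 VA=0xE0602006C55 (r,kernel):
  [0] read 0x33 idx=28: raw=0x54007 flags P=1 W=1 U=1 S=0
  [1] read 0x54 idx=24: raw=0x55007 flags P=1 W=1 U=1 S=0
  [2] read 0x55 idx=16: raw=0x57007 flags P=1 W=1 U=1 S=0
  [3] read 0x57 idx=6: raw=0x59007 flags P=1 W=1 U=1 S=0
  ✓ 0x59C55  — 4 lookups
#5 VA=0x68501214BF1 (r,kernel):
  [0] read 0x33 idx=13: raw=0x5B007 flags P=1 W=1 U=1 S=0
  [1] read 0x5B idx=20: raw=0x5C007 flags P=1 W=1 U=1 S=0
  [2] read 0x5C idx=9: raw=0x5F007 flags P=1 W=1 U=1 S=0
  [3] read 0x5F idx=20: raw=0x63007 flags P=1 W=1 U=1 S=0
  ✓ 0x63BF1  — 4 lookups
#6 VA=0x904C101E01B (r,kernel):
  [0] read 0x33 idx=18: raw=0x66007 flags P=1 W=1 U=1 S=0
  [1] read 0x66 idx=19: raw=0x68007 flags P=1 W=1 U=1 S=0
  [2] read 0x68 idx=8: raw=0x69007 flags P=1 W=1 U=1 S=0
  [3] read 0x69 idx=30: raw=0x6C007 flags P=1 W=1 U=1 S=0
  ✓ 0x6C01B  — 4 lookups
#7 VA=0x88302E0A640 (r,user):
  [0] read 0x33 idx=17: raw=0x70007 flags P=1 W=1 U=1 S=0
  [1] read 0x70 idx=12: raw=0x74007 flags P=1 W=1 U=1 S=0
  [2] read 0x74 idx=23: raw=0x78007 flags P=1 W=1 U=1 S=0
  [3] read 0x78 idx=10: raw=0x7C007 flags P=1 W=1 U=1 S=0
  ✓ 0x7C640  — 4 lookups

Access #0 PA: 0x3BE8B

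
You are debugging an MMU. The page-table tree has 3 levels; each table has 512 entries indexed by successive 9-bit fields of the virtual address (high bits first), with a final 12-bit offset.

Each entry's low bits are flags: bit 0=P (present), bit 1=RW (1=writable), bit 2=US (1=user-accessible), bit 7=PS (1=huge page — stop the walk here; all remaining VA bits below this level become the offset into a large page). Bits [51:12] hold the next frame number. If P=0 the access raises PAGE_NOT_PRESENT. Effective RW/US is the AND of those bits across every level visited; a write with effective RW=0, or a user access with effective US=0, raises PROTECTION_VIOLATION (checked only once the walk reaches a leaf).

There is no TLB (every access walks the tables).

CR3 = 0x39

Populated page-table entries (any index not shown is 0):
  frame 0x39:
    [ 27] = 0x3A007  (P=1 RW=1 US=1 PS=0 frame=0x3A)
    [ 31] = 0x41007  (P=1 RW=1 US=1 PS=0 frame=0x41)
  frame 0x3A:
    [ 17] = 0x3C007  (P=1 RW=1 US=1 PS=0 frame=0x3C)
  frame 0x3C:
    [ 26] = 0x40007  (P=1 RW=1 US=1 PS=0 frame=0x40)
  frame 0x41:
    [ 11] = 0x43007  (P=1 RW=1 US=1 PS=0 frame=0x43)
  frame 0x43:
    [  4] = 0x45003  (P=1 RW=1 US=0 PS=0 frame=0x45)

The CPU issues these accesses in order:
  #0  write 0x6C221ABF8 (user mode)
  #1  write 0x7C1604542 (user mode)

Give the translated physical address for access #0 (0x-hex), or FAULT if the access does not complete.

Trace:
#0 VA=0x6C221ABF8 (w,user):
  lvl0: tbl 0x39, slot 27 ⇒ 0x3A007 (P1/RW1/US1/PS0)
  lvl1: tbl 0x3A, slot 17 ⇒ 0x3C007 (P1/RW1/US1/PS0)
  lvl2: tbl 0x3C, slot 26 ⇒ 0x40007 (P1/RW1/US1/PS0)
  ✓ 0x40BF8  — 3 lookups
#1 VA=0x7C1604542 (w,user):
  lvl0: tbl 0x39, slot 31 ⇒ 0x41007 (P1/RW1/US1/PS0)
  lvl1: tbl 0x41, slot 11 ⇒ 0x43007 (P1/RW1/US1/PS0)
  lvl2: tbl 0x43, slot 4 ⇒ 0x45003 (P1/RW1/US0/PS0)
  ✗ PROTECTION_VIOLATION  [3 reads]

Access #0 PA: 0x40BF8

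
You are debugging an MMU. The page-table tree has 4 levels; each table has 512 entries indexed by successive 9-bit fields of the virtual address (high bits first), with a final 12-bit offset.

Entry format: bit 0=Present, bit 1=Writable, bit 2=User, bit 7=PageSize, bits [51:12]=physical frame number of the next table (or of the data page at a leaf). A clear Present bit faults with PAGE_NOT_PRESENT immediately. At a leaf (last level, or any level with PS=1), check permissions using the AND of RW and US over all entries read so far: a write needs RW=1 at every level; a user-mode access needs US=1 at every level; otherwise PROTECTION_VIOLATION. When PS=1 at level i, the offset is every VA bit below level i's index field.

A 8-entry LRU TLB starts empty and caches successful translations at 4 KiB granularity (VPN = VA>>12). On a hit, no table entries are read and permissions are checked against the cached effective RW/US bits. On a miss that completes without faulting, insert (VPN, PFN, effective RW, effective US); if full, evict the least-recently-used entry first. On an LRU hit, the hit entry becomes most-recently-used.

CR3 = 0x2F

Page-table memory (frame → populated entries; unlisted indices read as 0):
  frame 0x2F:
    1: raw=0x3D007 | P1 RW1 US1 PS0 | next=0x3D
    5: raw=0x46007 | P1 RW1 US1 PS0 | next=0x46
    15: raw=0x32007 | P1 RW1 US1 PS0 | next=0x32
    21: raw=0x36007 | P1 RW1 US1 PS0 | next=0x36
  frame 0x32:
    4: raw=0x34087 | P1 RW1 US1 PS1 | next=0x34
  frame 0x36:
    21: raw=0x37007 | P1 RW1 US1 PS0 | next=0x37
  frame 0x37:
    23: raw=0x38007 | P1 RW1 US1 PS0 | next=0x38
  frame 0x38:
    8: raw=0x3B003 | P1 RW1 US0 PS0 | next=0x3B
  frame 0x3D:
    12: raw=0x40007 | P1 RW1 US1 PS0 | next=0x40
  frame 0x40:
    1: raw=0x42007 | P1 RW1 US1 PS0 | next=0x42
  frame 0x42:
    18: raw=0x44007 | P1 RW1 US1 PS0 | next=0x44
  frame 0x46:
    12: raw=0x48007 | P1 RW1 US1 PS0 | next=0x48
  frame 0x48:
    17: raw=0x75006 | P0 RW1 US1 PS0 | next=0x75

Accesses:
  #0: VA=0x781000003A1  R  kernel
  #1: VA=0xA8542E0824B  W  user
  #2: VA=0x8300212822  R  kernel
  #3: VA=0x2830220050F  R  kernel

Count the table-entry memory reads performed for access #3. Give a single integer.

Walk each access:
#0 VA=0x781000003A1 (r,kernel):
  L0 @0x2F[15] → 0x32007  P=1,RW=1,US=1,PS=0
  L1 @0x32[4] → 0x34087  P=1,RW=1,US=1,PS=1
  → PA=0x343A1 (huge @L1)  (2 entries read)
#1 VA=0xA8542E0824B (w,user):
  L0 @0x2F[21] → 0x36007  P=1,RW=1,US=1,PS=0
  L1 @0x36[21] → 0x37007  P=1,RW=1,US=1,PS=0
  L2 @0x37[23] → 0x38007  P=1,RW=1,US=1,PS=0
  L3 @0x38[8] → 0x3B003  P=1,RW=1,US=0,PS=0
  → PROTECTION_VIOLATION  (4 entries read)
#2 VA=0x8300212822 (r,kernel):
  L0 @0x2F[1] → 0x3D007  P=1,RW=1,US=1,PS=0
  L1 @0x3D[12] → 0x40007  P=1,RW=1,US=1,PS=0
  L2 @0x40[1] → 0x42007  P=1,RW=1,US=1,PS=0
  L3 @0x42[18] → 0x44007  P=1,RW=1,US=1,PS=0
  → PA=0x44822  (4 entries read)
#3 VA=0x2830220050F (r,kernel):
  L0 @0x2F[5] → 0x46007  P=1,RW=1,US=1,PS=0
  L1 @0x46[12] → 0x48007  P=1,RW=1,US=1,PS=0
  L2 @0x48[17] → 0x75006  P=0,RW=1,US=1,PS=0
  → PAGE_NOT_PRESENT  (3 entries read)

Entries read for #3: 3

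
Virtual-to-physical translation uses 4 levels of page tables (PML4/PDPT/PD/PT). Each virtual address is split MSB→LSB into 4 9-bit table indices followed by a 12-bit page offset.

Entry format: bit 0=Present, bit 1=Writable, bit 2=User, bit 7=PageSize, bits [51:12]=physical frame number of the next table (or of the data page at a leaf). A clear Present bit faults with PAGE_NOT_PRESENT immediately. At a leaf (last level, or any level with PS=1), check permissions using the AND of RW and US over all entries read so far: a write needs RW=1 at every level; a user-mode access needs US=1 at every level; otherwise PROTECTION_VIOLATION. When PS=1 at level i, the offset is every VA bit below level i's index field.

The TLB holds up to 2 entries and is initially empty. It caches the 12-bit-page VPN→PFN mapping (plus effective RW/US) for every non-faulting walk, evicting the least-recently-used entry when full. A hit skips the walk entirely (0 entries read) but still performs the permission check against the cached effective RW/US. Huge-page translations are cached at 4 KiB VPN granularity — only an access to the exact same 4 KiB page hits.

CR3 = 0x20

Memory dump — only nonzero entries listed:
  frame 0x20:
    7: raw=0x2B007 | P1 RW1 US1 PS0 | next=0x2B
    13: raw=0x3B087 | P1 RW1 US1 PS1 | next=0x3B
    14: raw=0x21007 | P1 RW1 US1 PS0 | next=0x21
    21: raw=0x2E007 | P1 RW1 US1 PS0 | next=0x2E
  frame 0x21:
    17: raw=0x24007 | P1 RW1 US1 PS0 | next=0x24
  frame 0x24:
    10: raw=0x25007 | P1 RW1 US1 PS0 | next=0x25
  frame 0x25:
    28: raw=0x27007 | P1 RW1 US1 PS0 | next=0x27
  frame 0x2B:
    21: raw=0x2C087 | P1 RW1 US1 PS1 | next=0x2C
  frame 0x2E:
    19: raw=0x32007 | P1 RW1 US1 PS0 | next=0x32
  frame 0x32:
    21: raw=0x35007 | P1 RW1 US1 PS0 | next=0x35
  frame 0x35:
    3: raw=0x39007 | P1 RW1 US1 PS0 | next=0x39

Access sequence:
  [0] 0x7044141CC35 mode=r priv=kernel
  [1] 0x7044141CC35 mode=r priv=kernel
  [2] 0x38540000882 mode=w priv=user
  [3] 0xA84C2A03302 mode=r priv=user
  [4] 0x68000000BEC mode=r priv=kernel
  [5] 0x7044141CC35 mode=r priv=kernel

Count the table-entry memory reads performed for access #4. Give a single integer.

Trace:
#0 VA=0x7044141CC35 (r,kernel):
  [0] read 0x20 idx=14: raw=0x21007 flags P=1 W=1 U=1 S=0
  [1] read 0x21 idx=17: raw=0x24007 flags P=1 W=1 U=1 S=0
  [2] read 0x24 idx=10: raw=0x25007 flags P=1 W=1 U=1 S=0
  [3] read 0x25 idx=28: raw=0x27007 flags P=1 W=1 U=1 S=0
  ✓ 0x27C35  — 4 lookups
#1 VA=0x7044141CC35 (r,kernel):
  TLB hit vpn=0x7044141C → PA=0x27C35
#2 VA=0x38540000882 (w,user):
  [0] read 0x20 idx=7: raw=0x2B007 flags P=1 W=1 U=1 S=0
  [1] read 0x2B idx=21: raw=0x2C087 flags P=1 W=1 U=1 S=1
  ✓ 0x2C882 (huge @L1)  — 2 lookups
#3 VA=0xA84C2A03302 (r,user):
  [0] read 0x20 idx=21: raw=0x2E007 flags P=1 W=1 U=1 S=0
  [1] read 0x2E idx=19: raw=0x32007 flags P=1 W=1 U=1 S=0
  [2] read 0x32 idx=21: raw=0x35007 flags P=1 W=1 U=1 S=0
  [3] read 0x35 idx=3: raw=0x39007 flags P=1 W=1 U=1 S=0
  ✓ 0x39302  — 4 lookups
#4 VA=0x68000000BEC (r,kernel):
  [0] read 0x20 idx=13: raw=0x3B087 flags P=1 W=1 U=1 S=1
  ✓ 0x3BBEC (huge @L0)  — 1 lookups
#5 VA=0x7044141CC35 (r,kernel):
  [0] read 0x20 idx=14: raw=0x21007 flags P=1 W=1 U=1 S=0
  [1] read 0x21 idx=17: raw=0x24007 flags P=1 W=1 U=1 S=0
  [2] read 0x24 idx=10: raw=0x25007 flags P=1 W=1 U=1 S=0
  [3] read 0x25 idx=28: raw=0x27007 flags P=1 W=1 U=1 S=0
  ✓ 0x27C35  — 4 lookups

Entries read for #4: 1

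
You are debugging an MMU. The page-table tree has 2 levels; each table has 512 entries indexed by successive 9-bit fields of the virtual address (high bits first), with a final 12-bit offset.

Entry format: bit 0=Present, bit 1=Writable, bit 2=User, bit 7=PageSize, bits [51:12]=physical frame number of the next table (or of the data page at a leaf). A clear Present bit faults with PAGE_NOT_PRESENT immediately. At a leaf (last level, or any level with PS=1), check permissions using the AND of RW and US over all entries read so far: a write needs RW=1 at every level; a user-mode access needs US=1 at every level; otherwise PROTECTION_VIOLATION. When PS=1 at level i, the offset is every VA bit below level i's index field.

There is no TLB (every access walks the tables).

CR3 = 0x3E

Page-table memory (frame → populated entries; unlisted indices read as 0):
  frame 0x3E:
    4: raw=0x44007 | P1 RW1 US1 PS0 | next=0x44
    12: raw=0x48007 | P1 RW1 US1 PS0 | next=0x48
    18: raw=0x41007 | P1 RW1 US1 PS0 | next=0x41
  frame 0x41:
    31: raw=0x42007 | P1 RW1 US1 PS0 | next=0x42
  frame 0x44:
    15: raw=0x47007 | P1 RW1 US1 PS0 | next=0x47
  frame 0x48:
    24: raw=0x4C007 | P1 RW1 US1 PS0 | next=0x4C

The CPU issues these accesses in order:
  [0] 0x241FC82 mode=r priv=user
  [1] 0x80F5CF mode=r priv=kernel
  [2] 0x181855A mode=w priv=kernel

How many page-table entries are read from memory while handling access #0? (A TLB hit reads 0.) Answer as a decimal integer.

Per-access translation:
#0 VA=0x241FC82 (r,user):
  L0: frame=0x3E idx=18 entry=0x41007 [P=1 RW=1 US=1 PS=0]
  L1: frame=0x41 idx=31 entry=0x42007 [P=1 RW=1 US=1 PS=0]
  ⇒ phys 0x42C82  [2 reads]
#1 VA=0x80F5CF (r,kernel):
  L0: frame=0x3E idx=4 entry=0x44007 [P=1 RW=1 US=1 PS=0]
  L1: frame=0x44 idx=15 entry=0x47007 [P=1 RW=1 US=1 PS=0]
  ⇒ phys 0x475CF  [2 reads]
#2 VA=0x181855A (w,kernel):
  L0: frame=0x3E idx=12 entry=0x48007 [P=1 RW=1 US=1 PS=0]
  L1: frame=0x48 idx=24 entry=0x4C007 [P=1 RW=1 US=1 PS=0]
  ⇒ phys 0x4C55A  [2 reads]

Entries read for #0: 2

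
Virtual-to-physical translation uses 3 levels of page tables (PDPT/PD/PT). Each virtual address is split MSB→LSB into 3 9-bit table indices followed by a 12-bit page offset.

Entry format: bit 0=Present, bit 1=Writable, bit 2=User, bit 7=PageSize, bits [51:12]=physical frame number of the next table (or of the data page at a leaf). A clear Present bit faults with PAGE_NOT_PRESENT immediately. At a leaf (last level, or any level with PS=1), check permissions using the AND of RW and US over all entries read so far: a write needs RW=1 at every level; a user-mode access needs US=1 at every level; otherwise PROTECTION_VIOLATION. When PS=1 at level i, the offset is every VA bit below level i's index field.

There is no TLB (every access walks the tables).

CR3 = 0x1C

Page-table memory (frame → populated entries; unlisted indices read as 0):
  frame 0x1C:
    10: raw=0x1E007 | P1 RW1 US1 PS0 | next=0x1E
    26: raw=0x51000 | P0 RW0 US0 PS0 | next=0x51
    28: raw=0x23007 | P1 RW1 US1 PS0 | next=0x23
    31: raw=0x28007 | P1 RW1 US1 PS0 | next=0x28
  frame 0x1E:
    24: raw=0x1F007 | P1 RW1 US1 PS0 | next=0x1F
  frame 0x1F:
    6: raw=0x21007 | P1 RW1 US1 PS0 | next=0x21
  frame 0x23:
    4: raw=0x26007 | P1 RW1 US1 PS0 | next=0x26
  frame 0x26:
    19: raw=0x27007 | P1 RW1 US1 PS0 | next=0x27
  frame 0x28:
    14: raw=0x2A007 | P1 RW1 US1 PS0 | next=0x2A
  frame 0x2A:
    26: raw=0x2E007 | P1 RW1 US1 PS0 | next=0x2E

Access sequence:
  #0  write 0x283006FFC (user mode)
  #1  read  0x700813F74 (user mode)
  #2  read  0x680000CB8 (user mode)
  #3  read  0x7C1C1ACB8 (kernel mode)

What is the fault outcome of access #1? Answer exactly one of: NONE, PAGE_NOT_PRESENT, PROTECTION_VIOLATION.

Walk each access:
#0 VA=0x283006FFC (w,user):
  L0: frame=0x1C idx=10 entry=0x1E007 [P=1 RW=1 US=1 PS=0]
  L1: frame=0x1E idx=24 entry=0x1F007 [P=1 RW=1 US=1 PS=0]
  L2: frame=0x1F idx=6 entry=0x21007 [P=1 RW=1 US=1 PS=0]
  ✓ 0x21FFC  — 3 lookups
#1 VA=0x700813F74 (r,user):
  L0: frame=0x1C idx=28 entry=0x23007 [P=1 RW=1 US=1 PS=0]
  L1: frame=0x23 idx=4 entry=0x26007 [P=1 RW=1 US=1 PS=0]
  L2: frame=0x26 idx=19 entry=0x27007 [P=1 RW=1 US=1 PS=0]
  ✓ 0x27F74  — 3 lookups
#2 VA=0x680000CB8 (r,user):
  L0: frame=0x1C idx=26 entry=0x51000 [P=0 RW=0 US=0 PS=0]
  → PAGE_NOT_PRESENT  (1 entries read)
#3 VA=0x7C1C1ACB8 (r,kernel):
  L0: frame=0x1C idx=31 entry=0x28007 [P=1 RW=1 US=1 PS=0]
  L1: frame=0x28 idx=14 entry=0x2A007 [P=1 RW=1 US=1 PS=0]
  L2: frame=0x2A idx=26 entry=0x2E007 [P=1 RW=1 US=1 PS=0]
  ✓ 0x2ECB8  — 3 lookups

Access #1 fault: NONE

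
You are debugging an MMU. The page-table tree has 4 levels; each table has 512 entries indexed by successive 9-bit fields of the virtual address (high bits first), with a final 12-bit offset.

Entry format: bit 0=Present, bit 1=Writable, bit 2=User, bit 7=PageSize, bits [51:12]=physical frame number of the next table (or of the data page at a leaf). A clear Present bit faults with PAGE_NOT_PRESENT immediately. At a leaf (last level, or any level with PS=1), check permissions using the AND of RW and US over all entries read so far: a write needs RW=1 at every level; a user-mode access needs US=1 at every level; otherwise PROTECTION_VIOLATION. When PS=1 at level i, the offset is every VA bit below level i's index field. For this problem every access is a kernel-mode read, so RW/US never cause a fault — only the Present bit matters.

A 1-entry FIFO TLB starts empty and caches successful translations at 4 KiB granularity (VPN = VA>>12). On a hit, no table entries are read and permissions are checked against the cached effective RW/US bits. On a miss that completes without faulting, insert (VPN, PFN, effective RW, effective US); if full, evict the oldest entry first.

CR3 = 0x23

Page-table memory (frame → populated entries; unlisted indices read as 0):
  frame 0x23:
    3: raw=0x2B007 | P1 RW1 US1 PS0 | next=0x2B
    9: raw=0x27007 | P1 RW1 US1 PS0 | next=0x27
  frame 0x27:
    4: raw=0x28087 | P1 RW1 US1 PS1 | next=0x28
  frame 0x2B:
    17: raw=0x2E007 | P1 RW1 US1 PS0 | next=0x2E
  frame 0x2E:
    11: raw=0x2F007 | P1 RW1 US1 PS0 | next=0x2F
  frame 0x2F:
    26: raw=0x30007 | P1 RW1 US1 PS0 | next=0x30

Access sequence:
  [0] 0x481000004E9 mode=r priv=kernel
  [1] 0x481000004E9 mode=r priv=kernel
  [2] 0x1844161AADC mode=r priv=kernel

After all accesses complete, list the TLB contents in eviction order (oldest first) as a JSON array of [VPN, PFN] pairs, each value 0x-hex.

Trace:
#0 VA=0x481000004E9 (r,kernel):
  L0 @0x23[9] → 0x27007  P=1,RW=1,US=1,PS=0
  L1 @0x27[4] → 0x28087  P=1,RW=1,US=1,PS=1
  ✓ 0x284E9 (huge @L1)  — 2 lookups
#1 VA=0x481000004E9 (r,kernel):
  TLB hit vpn=0x48100000 → PA=0x284E9
#2 VA=0x1844161AADC (r,kernel):
  L0 @0x23[3] → 0x2B007  P=1,RW=1,US=1,PS=0
  L1 @0x2B[17] → 0x2E007  P=1,RW=1,US=1,PS=0
  L2 @0x2E[11] → 0x2F007  P=1,RW=1,US=1,PS=0
  L3 @0x2F[26] → 0x30007  P=1,RW=1,US=1,PS=0
  ✓ 0x30ADC  — 4 lookups

TLB: [["0x1844161A", "0x30"]]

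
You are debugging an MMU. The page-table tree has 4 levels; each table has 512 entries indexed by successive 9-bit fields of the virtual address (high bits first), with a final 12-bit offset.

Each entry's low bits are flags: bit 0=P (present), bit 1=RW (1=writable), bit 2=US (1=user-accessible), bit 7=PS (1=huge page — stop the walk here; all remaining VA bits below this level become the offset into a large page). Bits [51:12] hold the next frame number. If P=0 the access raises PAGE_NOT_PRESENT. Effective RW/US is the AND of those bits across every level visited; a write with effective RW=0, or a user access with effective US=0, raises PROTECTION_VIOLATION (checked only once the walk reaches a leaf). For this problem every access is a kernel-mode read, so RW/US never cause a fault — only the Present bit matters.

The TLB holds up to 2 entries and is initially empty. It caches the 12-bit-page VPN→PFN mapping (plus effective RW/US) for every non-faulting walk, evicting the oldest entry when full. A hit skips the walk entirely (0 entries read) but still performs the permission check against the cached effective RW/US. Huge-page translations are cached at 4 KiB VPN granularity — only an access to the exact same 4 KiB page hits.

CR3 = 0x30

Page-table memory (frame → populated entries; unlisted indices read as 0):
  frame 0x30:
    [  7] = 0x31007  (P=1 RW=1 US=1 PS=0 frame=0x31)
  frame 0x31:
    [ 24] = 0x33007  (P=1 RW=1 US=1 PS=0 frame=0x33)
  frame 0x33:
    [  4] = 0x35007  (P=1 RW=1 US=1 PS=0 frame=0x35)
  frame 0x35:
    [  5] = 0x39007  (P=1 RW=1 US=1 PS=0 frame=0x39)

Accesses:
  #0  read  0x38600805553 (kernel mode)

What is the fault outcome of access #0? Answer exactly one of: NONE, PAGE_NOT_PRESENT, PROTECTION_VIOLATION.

Per-access translation:
#0 VA=0x38600805553 (r,kernel):
  lvl0: tbl 0x30, slot 7 ⇒ 0x31007 (P1/RW1/US1/PS0)
  lvl1: tbl 0x31, slot 24 ⇒ 0x33007 (P1/RW1/US1/PS0)
  lvl2: tbl 0x33, slot 4 ⇒ 0x35007 (P1/RW1/US1/PS0)
  lvl3: tbl 0x35, slot 5 ⇒ 0x39007 (P1/RW1/US1/PS0)
  ⇒ phys 0x39553  [4 reads]

Access #0 fault: NONE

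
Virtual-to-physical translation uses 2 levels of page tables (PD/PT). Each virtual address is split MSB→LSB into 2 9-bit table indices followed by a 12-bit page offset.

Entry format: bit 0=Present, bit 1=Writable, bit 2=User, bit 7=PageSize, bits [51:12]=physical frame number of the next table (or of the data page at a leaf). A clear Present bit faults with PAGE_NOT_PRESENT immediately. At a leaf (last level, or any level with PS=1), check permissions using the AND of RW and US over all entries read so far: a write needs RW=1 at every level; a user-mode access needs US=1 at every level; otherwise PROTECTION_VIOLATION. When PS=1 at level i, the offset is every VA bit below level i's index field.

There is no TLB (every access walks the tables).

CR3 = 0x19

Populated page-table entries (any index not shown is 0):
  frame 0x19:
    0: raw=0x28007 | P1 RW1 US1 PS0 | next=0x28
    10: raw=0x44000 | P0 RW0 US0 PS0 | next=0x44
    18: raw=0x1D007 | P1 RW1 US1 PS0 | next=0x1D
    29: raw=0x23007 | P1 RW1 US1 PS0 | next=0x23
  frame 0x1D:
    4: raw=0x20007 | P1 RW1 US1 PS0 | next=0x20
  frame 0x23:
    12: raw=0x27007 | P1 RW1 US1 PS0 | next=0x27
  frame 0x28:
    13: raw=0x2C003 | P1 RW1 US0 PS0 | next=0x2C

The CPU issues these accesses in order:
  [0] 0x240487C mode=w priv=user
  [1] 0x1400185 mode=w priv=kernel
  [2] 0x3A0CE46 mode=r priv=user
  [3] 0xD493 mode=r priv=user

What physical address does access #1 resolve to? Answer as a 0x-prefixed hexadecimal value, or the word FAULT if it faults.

Per-access translation:
#0 VA=0x240487C (w,user):
  lvl0: tbl 0x19, slot 18 ⇒ 0x1D007 (P1/RW1/US1/PS0)
  lvl1: tbl 0x1D, slot 4 ⇒ 0x20007 (P1/RW1/US1/PS0)
  → PA=0x2087C  (2 entries read)
#1 VA=0x1400185 (w,kernel):
  lvl0: tbl 0x19, slot 10 ⇒ 0x44000 (P0/RW0/US0/PS0)
  → PAGE_NOT_PRESENT  (1 entries read)
#2 VA=0x3A0CE46 (r,user):
  lvl0: tbl 0x19, slot 29 ⇒ 0x23007 (P1/RW1/US1/PS0)
  lvl1: tbl 0x23, slot 12 ⇒ 0x27007 (P1/RW1/US1/PS0)
  → PA=0x27E46  (2 entries read)
#3 VA=0xD493 (r,user):
  lvl0: tbl 0x19, slot 0 ⇒ 0x28007 (P1/RW1/US1/PS0)
  lvl1: tbl 0x28, slot 13 ⇒ 0x2C003 (P1/RW1/US0/PS0)
  → PROTECTION_VIOLATION  (2 entries read)

Access #1 PA: FAULT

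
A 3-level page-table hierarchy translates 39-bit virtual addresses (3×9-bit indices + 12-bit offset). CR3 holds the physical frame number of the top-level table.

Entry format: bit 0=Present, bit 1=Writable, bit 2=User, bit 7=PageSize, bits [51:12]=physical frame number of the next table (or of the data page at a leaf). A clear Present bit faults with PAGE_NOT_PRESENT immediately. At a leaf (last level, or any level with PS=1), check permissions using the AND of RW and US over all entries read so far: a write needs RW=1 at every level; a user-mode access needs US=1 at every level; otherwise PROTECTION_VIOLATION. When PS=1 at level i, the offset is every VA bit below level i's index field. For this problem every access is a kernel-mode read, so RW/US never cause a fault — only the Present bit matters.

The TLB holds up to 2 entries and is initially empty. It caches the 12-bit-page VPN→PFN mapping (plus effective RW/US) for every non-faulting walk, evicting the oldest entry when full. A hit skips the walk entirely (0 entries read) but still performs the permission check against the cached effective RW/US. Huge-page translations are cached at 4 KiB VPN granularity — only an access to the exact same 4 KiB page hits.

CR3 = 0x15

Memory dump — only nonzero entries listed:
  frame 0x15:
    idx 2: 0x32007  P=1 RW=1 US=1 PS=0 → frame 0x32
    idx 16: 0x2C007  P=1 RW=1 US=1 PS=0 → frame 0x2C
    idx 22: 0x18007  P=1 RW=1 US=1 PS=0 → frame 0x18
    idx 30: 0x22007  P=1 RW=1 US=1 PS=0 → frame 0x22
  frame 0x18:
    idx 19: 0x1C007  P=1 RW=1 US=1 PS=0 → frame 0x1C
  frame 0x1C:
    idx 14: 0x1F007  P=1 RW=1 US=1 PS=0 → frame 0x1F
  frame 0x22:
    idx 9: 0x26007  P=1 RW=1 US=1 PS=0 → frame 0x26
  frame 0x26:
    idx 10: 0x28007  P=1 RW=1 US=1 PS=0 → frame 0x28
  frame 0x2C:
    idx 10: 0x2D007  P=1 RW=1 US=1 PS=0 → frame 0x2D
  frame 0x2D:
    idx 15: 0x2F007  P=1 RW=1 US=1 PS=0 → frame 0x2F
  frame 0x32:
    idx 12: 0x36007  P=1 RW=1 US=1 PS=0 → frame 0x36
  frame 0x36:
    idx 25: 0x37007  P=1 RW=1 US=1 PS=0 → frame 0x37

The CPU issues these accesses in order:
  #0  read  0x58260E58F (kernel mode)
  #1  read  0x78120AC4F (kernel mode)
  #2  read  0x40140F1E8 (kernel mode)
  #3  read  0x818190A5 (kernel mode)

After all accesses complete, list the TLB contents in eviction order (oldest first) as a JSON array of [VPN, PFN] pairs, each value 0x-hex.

Trace:
#0 VA=0x58260E58F (r,kernel):
  L0: frame=0x15 idx=22 entry=0x18007 [P=1 RW=1 US=1 PS=0]
  L1: frame=0x18 idx=19 entry=0x1C007 [P=1 RW=1 US=1 PS=0]
  L2: frame=0x1C idx=14 entry=0x1F007 [P=1 RW=1 US=1 PS=0]
  ✓ 0x1F58F  — 3 lookups
#1 VA=0x78120AC4F (r,kernel):
  L0: frame=0x15 idx=30 entry=0x22007 [P=1 RW=1 US=1 PS=0]
  L1: frame=0x22 idx=9 entry=0x26007 [P=1 RW=1 US=1 PS=0]
  L2: frame=0x26 idx=10 entry=0x28007 [P=1 RW=1 US=1 PS=0]
  ✓ 0x28C4F  — 3 lookups
#2 VA=0x40140F1E8 (r,kernel):
  L0: frame=0x15 idx=16 entry=0x2C007 [P=1 RW=1 US=1 PS=0]
  L1: frame=0x2C idx=10 entry=0x2D007 [P=1 RW=1 US=1 PS=0]
  L2: frame=0x2D idx=15 entry=0x2F007 [P=1 RW=1 US=1 PS=0]
  ✓ 0x2F1E8  — 3 lookups
#3 VA=0x818190A5 (r,kernel):
  L0: frame=0x15 idx=2 entry=0x32007 [P=1 RW=1 US=1 PS=0]
  L1: frame=0x32 idx=12 entry=0x36007 [P=1 RW=1 US=1 PS=0]
  L2: frame=0x36 idx=25 entry=0x37007 [P=1 RW=1 US=1 PS=0]
  ✓ 0x370A5  — 3 lookups

TLB: [["0x40140F", "0x2F"], ["0x81819", "0x37"]]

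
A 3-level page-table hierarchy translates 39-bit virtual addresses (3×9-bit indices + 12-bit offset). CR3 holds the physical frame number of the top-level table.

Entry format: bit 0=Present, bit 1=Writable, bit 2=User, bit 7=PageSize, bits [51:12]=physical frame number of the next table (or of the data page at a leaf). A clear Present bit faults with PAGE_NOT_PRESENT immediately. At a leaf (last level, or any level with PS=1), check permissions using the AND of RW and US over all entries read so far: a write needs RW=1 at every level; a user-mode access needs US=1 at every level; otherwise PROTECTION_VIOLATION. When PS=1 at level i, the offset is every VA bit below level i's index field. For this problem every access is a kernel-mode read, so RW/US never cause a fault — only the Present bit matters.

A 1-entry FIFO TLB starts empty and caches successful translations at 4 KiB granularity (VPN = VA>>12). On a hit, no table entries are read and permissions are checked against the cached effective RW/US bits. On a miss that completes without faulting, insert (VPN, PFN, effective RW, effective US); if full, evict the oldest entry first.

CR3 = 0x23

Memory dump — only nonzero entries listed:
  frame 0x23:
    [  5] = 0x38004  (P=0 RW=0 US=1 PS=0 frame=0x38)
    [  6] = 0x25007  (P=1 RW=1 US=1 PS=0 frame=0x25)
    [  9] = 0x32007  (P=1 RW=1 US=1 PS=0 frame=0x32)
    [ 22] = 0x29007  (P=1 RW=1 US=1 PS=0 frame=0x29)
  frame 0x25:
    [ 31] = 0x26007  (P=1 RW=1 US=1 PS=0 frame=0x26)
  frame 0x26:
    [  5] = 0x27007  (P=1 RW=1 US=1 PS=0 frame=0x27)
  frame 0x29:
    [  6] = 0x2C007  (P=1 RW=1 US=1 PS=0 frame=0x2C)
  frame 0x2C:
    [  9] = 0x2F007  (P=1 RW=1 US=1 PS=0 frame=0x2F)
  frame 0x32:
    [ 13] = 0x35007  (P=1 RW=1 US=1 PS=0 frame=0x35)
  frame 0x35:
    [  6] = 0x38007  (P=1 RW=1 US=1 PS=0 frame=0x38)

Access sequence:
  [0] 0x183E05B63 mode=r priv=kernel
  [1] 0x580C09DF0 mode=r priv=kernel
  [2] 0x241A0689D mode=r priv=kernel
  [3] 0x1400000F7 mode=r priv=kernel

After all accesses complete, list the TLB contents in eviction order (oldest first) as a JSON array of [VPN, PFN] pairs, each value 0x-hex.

Per-access translation:
#0 VA=0x183E05B63 (r,kernel):
  [0] read 0x23 idx=6: raw=0x25007 flags P=1 W=1 U=1 S=0
  [1] read 0x25 idx=31: raw=0x26007 flags P=1 W=1 U=1 S=0
  [2] read 0x26 idx=5: raw=0x27007 flags P=1 W=1 U=1 S=0
  → PA=0x27B63  (3 entries read)
#1 VA=0x580C09DF0 (r,kernel):
  [0] read 0x23 idx=22: raw=0x29007 flags P=1 W=1 U=1 S=0
  [1] read 0x29 idx=6: raw=0x2C007 flags P=1 W=1 U=1 S=0
  [2] read 0x2C idx=9: raw=0x2F007 flags P=1 W=1 U=1 S=0
  → PA=0x2FDF0  (3 entries read)
#2 VA=0x241A0689D (r,kernel):
  [0] read 0x23 idx=9: raw=0x32007 flags P=1 W=1 U=1 S=0
  [1] read 0x32 idx=13: raw=0x35007 flags P=1 W=1 U=1 S=0
  [2] read 0x35 idx=6: raw=0x38007 flags P=1 W=1 U=1 S=0
  → PA=0x3889D  (3 entries read)
#3 VA=0x1400000F7 (r,kernel):
  [0] read 0x23 idx=5: raw=0x38004 flags P=0 W=0 U=1 S=0
  → PAGE_NOT_PRESENT  (1 entries read)

TLB: [["0x241A06", "0x38"]]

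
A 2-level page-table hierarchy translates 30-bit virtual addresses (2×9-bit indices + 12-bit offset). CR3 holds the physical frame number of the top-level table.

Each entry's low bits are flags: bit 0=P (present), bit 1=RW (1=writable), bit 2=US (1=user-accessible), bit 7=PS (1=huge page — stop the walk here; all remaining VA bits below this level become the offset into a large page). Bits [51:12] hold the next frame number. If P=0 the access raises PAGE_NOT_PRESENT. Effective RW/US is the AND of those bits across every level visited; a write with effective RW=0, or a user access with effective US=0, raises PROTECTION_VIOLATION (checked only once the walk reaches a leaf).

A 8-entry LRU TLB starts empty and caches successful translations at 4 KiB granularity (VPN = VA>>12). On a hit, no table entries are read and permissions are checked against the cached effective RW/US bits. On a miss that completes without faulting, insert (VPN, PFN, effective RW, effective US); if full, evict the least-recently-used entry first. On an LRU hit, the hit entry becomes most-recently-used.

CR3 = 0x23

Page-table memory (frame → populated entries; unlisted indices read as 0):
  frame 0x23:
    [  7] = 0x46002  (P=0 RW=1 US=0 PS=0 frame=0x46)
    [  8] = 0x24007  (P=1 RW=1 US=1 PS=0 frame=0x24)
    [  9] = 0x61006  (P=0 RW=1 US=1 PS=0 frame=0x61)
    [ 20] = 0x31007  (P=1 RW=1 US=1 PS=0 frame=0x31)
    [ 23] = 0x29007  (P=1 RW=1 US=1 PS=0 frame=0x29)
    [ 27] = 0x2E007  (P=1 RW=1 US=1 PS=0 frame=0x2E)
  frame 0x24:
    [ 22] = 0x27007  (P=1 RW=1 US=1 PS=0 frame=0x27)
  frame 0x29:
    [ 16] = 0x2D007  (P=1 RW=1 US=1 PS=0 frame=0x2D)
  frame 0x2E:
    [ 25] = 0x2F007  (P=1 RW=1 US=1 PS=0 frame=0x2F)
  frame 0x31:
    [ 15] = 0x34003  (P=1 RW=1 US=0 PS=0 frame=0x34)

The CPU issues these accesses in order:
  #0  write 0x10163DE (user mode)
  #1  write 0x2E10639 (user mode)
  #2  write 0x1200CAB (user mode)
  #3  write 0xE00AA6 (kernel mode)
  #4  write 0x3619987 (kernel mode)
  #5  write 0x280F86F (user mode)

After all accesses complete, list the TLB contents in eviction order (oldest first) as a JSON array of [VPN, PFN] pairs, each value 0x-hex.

Trace:
#0 VA=0x10163DE (w,user):
  L0: frame=0x23 idx=8 entry=0x24007 [P=1 RW=1 US=1 PS=0]
  L1: frame=0x24 idx=22 entry=0x27007 [P=1 RW=1 US=1 PS=0]
  ⇒ phys 0x273DE  [2 reads]
#1 VA=0x2E10639 (w,user):
  L0: frame=0x23 idx=23 entry=0x29007 [P=1 RW=1 US=1 PS=0]
  L1: frame=0x29 idx=16 entry=0x2D007 [P=1 RW=1 US=1 PS=0]
  ⇒ phys 0x2D639  [2 reads]
#2 VA=0x1200CAB (w,user):
  L0: frame=0x23 idx=9 entry=0x61006 [P=0 RW=1 US=1 PS=0]
  ✗ PAGE_NOT_PRESENT  [1 reads]
#3 VA=0xE00AA6 (w,kernel):
  L0: frame=0x23 idx=7 entry=0x46002 [P=0 RW=1 US=0 PS=0]
  ✗ PAGE_NOT_PRESENT  [1 reads]
#4 VA=0x3619987 (w,kernel):
  L0: frame=0x23 idx=27 entry=0x2E007 [P=1 RW=1 US=1 PS=0]
  L1: frame=0x2E idx=25 entry=0x2F007 [P=1 RW=1 US=1 PS=0]
  ⇒ phys 0x2F987  [2 reads]
#5 VA=0x280F86F (w,user):
  L0: frame=0x23 idx=20 entry=0x31007 [P=1 RW=1 US=1 PS=0]
  L1: frame=0x31 idx=15 entry=0x34003 [P=1 RW=1 US=0 PS=0]
  ✗ PROTECTION_VIOLATION  [2 reads]

TLB: [["0x1016", "0x27"], ["0x2E10", "0x2D"], ["0x3619", "0x2F"]]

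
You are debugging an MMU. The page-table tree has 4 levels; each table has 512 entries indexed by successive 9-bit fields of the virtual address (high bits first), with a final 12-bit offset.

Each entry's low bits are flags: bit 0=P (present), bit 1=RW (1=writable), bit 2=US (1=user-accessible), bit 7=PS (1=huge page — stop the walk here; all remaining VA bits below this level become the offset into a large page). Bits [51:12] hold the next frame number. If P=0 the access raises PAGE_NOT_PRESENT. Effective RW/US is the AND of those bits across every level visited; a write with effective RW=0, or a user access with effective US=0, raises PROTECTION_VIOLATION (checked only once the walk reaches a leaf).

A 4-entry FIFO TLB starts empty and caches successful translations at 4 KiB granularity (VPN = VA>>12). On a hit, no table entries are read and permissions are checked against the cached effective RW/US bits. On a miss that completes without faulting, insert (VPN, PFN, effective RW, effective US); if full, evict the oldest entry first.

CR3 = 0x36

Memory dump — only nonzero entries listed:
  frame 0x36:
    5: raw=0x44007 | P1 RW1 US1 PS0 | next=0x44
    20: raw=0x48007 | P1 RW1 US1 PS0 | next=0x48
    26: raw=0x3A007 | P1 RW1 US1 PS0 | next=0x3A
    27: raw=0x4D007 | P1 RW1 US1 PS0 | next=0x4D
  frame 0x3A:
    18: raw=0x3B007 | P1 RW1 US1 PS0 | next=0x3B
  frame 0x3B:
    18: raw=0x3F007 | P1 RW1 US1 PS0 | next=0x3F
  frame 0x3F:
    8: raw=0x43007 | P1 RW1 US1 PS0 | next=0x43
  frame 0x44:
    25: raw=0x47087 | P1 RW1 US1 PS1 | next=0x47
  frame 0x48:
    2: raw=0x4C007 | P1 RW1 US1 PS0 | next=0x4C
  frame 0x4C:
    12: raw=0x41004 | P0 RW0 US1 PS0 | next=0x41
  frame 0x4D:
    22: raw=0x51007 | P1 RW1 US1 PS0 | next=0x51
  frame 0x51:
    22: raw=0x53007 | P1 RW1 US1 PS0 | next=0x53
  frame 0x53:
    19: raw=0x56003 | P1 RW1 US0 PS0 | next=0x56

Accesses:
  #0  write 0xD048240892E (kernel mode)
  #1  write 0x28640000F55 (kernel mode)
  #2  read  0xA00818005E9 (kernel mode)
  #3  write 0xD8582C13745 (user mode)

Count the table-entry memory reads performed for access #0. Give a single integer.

Walk each access:
#0 VA=0xD048240892E (w,kernel):
  lvl0: tbl 0x36, slot 26 ⇒ 0x3A007 (P1/RW1/US1/PS0)
  lvl1: tbl 0x3A, slot 18 ⇒ 0x3B007 (P1/RW1/US1/PS0)
  lvl2: tbl 0x3B, slot 18 ⇒ 0x3F007 (P1/RW1/US1/PS0)
  lvl3: tbl 0x3F, slot 8 ⇒ 0x43007 (P1/RW1/US1/PS0)
  ⇒ phys 0x4392E  [4 reads]
#1 VA=0x28640000F55 (w,kernel):
  lvl0: tbl 0x36, slot 5 ⇒ 0x44007 (P1/RW1/US1/PS0)
  lvl1: tbl 0x44, slot 25 ⇒ 0x47087 (P1/RW1/US1/PS1)
  ⇒ phys 0x47F55 (huge @L1)  [2 reads]
#2 VA=0xA00818005E9 (r,kernel):
  lvl0: tbl 0x36, slot 20 ⇒ 0x48007 (P1/RW1/US1/PS0)
  lvl1: tbl 0x48, slot 2 ⇒ 0x4C007 (P1/RW1/US1/PS0)
  lvl2: tbl 0x4C, slot 12 ⇒ 0x41004 (P0/RW0/US1/PS0)
  → PAGE_NOT_PRESENT  (3 entries read)
#3 VA=0xD8582C13745 (w,user):
  lvl0: tbl 0x36, slot 27 ⇒ 0x4D007 (P1/RW1/US1/PS0)
  lvl1: tbl 0x4D, slot 22 ⇒ 0x51007 (P1/RW1/US1/PS0)
  lvl2: tbl 0x51, slot 22 ⇒ 0x53007 (P1/RW1/US1/PS0)
  lvl3: tbl 0x53, slot 19 ⇒ 0x56003 (P1/RW1/US0/PS0)
  → PROTECTION_VIOLATION  (4 entries read)

Entries read for #0: 4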